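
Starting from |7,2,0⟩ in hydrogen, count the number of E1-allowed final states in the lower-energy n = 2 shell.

3

E1 requires Δl = ±1, so l_f ∈ {1, 3}; with 0 ≤ l_f ≤ n_f−1 = 1, the allowed l_f values are {1}.
For l_f = 1: m_f ∈ {m_i−1, m_i, m_i+1} ∩ [−1, 1] = {-1, 0, 1} → 3 states.
Total: 3.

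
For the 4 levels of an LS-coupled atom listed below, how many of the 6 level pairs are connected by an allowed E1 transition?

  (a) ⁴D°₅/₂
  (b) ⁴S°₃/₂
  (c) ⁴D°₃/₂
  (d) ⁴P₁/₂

2

(a)–(b): forbidden (parity, ΔL).
(a)–(c): forbidden (parity).
(a)–(d): forbidden (ΔJ).
(b)–(c): forbidden (parity, ΔL).
(b)–(d): allowed.
(c)–(d): allowed.
Allowed pairs: 2 of 6.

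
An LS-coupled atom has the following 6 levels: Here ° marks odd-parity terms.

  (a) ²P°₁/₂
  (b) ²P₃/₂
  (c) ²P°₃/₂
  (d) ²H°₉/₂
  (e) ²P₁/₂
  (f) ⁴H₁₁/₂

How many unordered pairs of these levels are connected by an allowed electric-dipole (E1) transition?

4

(a)–(b): allowed.
(a)–(c): forbidden (parity).
(a)–(d): forbidden (parity, ΔL, ΔJ).
(a)–(e): allowed.
(a)–(f): forbidden (ΔS, ΔL, ΔJ).
(b)–(c): allowed.
(b)–(d): forbidden (ΔL, ΔJ).
(b)–(e): forbidden (parity).
(b)–(f): forbidden (parity, ΔS, ΔL, ΔJ).
(c)–(d): forbidden (parity, ΔL, ΔJ).
(c)–(e): allowed.
(c)–(f): forbidden (ΔS, ΔL, ΔJ).
(d)–(e): forbidden (ΔL, ΔJ).
(d)–(f): forbidden (ΔS).
(e)–(f): forbidden (parity, ΔS, ΔL, ΔJ).
Allowed pairs: 4 of 15.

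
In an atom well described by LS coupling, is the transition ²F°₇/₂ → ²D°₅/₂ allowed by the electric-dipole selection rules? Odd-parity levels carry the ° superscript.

forbidden

Reading off the term symbols: S 1/2→1/2, L 3→2, J 7/2→5/2, parity odd→odd.
ΔL = 0, ±1 (not L=0↔0): L: 3 → 2, ΔL = -1 — passes.
ΔJ = 0, ±1 (not J=0↔0): J: 7/2 → 5/2, ΔJ = -1 — passes.
ΔS = 0: S: 1/2 → 1/2 — passes.
Parity must change: odd → odd — fails.
Rule(s) violated: parity.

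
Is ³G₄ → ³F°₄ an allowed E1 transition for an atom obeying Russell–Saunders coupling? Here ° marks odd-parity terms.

allowed

Reading off the term symbols: S 1→1, L 4→3, J 4→4, parity even→odd.
Parity must change: even → odd — ok.
ΔS = 0: S: 1 → 1 — ok.
ΔL = 0, ±1 (not L=0↔0): L: 4 → 3, ΔL = -1 — ok.
ΔJ = 0, ±1 (not J=0↔0): J: 4 → 4, ΔJ = +0 — ok.
All four E1 rules are satisfied.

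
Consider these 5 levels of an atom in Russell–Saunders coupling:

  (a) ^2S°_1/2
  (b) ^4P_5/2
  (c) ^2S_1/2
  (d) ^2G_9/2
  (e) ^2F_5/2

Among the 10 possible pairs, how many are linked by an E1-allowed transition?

0

(a)–(b): forbidden (ΔS, ΔJ).
(a)–(c): forbidden (ΔL).
(a)–(d): forbidden (ΔL, ΔJ).
(a)–(e): forbidden (ΔL, ΔJ).
(b)–(c): forbidden (parity, ΔS, ΔJ).
(b)–(d): forbidden (parity, ΔS, ΔL, ΔJ).
(b)–(e): forbidden (parity, ΔS, ΔL).
(c)–(d): forbidden (parity, ΔL, ΔJ).
(c)–(e): forbidden (parity, ΔL, ΔJ).
(d)–(e): forbidden (parity, ΔJ).
Allowed pairs: 0 of 10.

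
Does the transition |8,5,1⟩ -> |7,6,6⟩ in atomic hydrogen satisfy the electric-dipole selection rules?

l: 5 → 6 (Δl = +1). Δl = ±1 ok.
Δm_l = 6 − (1) = +5. E1 requires Δm_l = 0, ±1: fails.
The transition is electric-dipole forbidden.

forbidden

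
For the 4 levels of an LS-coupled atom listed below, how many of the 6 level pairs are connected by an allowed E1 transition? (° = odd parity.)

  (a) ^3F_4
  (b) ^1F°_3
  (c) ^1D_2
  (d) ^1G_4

(a)–(b): forbidden (ΔS).
(a)–(c): forbidden (parity, ΔS, ΔJ).
(a)–(d): forbidden (parity, ΔS).
(b)–(c): allowed.
(b)–(d): allowed.
(c)–(d): forbidden (parity, ΔL, ΔJ).
Allowed pairs: 2 of 6.

2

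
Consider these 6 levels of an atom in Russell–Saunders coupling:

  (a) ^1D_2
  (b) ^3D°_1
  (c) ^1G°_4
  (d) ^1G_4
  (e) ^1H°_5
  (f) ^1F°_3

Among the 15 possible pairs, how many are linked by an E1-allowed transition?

4

(a)–(b): forbidden (ΔS).
(a)–(c): forbidden (ΔL, ΔJ).
(a)–(d): forbidden (parity, ΔL, ΔJ).
(a)–(e): forbidden (ΔL, ΔJ).
(a)–(f): allowed.
(b)–(c): forbidden (parity, ΔS, ΔL, ΔJ).
(b)–(d): forbidden (ΔS, ΔL, ΔJ).
(b)–(e): forbidden (parity, ΔS, ΔL, ΔJ).
(b)–(f): forbidden (parity, ΔS, ΔJ).
(c)–(d): allowed.
(c)–(e): forbidden (parity).
(c)–(f): forbidden (parity).
(d)–(e): allowed.
(d)–(f): allowed.
(e)–(f): forbidden (parity, ΔL, ΔJ).
Allowed pairs: 4 of 15.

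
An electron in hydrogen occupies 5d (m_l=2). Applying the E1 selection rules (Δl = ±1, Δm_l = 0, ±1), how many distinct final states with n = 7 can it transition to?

E1 requires Δl = ±1, so l_f ∈ {1, 3}; with 0 ≤ l_f ≤ n_f−1 = 6, the allowed l_f values are {1, 3}.
For l_f = 1: m_f ∈ {m_i−1, m_i, m_i+1} ∩ [−1, 1] = {1} → 1 state.
For l_f = 3: m_f ∈ {m_i−1, m_i, m_i+1} ∩ [−3, 3] = {1, 2, 3} → 3 states.
Total: 4.

4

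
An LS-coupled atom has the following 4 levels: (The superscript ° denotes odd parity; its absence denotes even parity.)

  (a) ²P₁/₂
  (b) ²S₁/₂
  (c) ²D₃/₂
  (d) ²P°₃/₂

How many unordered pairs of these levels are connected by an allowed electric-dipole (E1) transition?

(a)–(b): forbidden (parity).
(a)–(c): forbidden (parity).
(a)–(d): allowed.
(b)–(c): forbidden (parity, ΔL).
(b)–(d): allowed.
(c)–(d): allowed.
Allowed pairs: 3 of 6.

3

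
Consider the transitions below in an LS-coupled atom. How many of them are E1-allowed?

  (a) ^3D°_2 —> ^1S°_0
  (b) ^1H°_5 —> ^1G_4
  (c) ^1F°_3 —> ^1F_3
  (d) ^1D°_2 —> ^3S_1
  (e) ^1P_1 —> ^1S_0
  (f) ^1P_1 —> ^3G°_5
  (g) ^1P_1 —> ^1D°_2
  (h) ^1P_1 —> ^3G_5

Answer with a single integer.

3

(a) forbidden (parity, ΔS, ΔL, ΔJ fail)
(b) allowed
(c) allowed
(d) forbidden (ΔS, ΔL fail)
(e) forbidden (parity fails)
(f) forbidden (ΔS, ΔL, ΔJ fail)
(g) allowed
(h) forbidden (parity, ΔS, ΔL, ΔJ fail)
Total allowed: 3 of 8.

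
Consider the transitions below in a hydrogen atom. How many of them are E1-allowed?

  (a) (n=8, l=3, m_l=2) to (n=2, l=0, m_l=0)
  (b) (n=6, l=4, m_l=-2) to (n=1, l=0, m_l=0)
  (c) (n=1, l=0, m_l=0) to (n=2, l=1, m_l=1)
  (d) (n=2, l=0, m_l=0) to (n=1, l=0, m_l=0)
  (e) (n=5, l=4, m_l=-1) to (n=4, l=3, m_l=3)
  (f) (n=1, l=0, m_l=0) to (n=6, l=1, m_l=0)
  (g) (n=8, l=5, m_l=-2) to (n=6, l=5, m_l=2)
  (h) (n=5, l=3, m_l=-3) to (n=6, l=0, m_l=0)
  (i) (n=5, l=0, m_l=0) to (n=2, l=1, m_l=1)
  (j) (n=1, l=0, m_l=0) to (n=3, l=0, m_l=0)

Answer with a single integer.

(a) forbidden — Δl = -3 (E1 requires Δl = ±1); Δm_l = -2 (E1 requires Δm_l = 0, ±1)
(b) forbidden — Δl = -4 (E1 requires Δl = ±1); Δm_l = +2 (E1 requires Δm_l = 0, ±1)
(c) allowed
(d) forbidden — Δl = +0 (E1 requires Δl = ±1)
(e) forbidden — Δm_l = +4 (E1 requires Δm_l = 0, ±1)
(f) allowed
(g) forbidden — Δl = +0 (E1 requires Δl = ±1); Δm_l = +4 (E1 requires Δm_l = 0, ±1)
(h) forbidden — Δl = -3 (E1 requires Δl = ±1); Δm_l = +3 (E1 requires Δm_l = 0, ±1)
(i) allowed
(j) forbidden — Δl = +0 (E1 requires Δl = ±1)
Total allowed: 3 of 10.

3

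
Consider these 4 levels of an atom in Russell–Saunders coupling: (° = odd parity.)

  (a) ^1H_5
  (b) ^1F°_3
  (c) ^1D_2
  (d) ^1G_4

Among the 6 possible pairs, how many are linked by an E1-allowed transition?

2

(a)–(b): forbidden (ΔL, ΔJ).
(a)–(c): forbidden (parity, ΔL, ΔJ).
(a)–(d): forbidden (parity).
(b)–(c): allowed.
(b)–(d): allowed.
(c)–(d): forbidden (parity, ΔL, ΔJ).
Allowed pairs: 2 of 6.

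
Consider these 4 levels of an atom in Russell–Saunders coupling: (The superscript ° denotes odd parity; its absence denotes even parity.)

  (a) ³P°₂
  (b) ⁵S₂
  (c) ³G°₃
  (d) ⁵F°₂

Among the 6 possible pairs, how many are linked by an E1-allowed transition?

0

(a)–(b): forbidden (ΔS).
(a)–(c): forbidden (parity, ΔL).
(a)–(d): forbidden (parity, ΔS, ΔL).
(b)–(c): forbidden (ΔS, ΔL).
(b)–(d): forbidden (ΔL).
(c)–(d): forbidden (parity, ΔS).
Allowed pairs: 0 of 6.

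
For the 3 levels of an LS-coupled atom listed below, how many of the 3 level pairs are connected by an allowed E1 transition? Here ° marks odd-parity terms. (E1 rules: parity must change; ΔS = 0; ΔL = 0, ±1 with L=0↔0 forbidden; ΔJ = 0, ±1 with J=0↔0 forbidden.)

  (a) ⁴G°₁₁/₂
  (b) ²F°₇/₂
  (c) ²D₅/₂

(a)–(b): forbidden (parity, ΔS, ΔJ).
(a)–(c): forbidden (ΔS, ΔL, ΔJ).
(b)–(c): allowed.
Allowed pairs: 1 of 3.

1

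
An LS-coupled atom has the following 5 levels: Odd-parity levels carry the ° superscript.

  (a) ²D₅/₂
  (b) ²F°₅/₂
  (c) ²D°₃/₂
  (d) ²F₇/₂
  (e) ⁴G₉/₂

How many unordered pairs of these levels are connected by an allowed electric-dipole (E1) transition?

(a)–(b): allowed.
(a)–(c): allowed.
(a)–(d): forbidden (parity).
(a)–(e): forbidden (parity, ΔS, ΔL, ΔJ).
(b)–(c): forbidden (parity).
(b)–(d): allowed.
(b)–(e): forbidden (ΔS, ΔJ).
(c)–(d): forbidden (ΔJ).
(c)–(e): forbidden (ΔS, ΔL, ΔJ).
(d)–(e): forbidden (parity, ΔS).
Allowed pairs: 3 of 10.

3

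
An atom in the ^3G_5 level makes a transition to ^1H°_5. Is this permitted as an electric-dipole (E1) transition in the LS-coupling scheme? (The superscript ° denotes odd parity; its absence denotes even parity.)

Parity must change: even → odd — ✓.
ΔS = 0: S: 1 → 0 — ✗.
ΔL = 0, ±1 (not L=0↔0): L: 4 → 5, ΔL = +1 — ✓.
ΔJ = 0, ±1 (not J=0↔0): J: 5 → 5, ΔJ = +0 — ✓.
Rule(s) violated: ΔS.

forbidden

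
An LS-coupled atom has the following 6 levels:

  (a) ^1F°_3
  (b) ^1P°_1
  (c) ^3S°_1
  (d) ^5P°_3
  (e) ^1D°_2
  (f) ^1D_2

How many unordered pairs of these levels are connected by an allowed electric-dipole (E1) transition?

(a)–(b): forbidden (parity, ΔL, ΔJ).
(a)–(c): forbidden (parity, ΔS, ΔL, ΔJ).
(a)–(d): forbidden (parity, ΔS, ΔL).
(a)–(e): forbidden (parity).
(a)–(f): allowed.
(b)–(c): forbidden (parity, ΔS).
(b)–(d): forbidden (parity, ΔS, ΔJ).
(b)–(e): forbidden (parity).
(b)–(f): allowed.
(c)–(d): forbidden (parity, ΔS, ΔJ).
(c)–(e): forbidden (parity, ΔS, ΔL).
(c)–(f): forbidden (ΔS, ΔL).
(d)–(e): forbidden (parity, ΔS).
(d)–(f): forbidden (ΔS).
(e)–(f): allowed.
Allowed pairs: 3 of 15.

3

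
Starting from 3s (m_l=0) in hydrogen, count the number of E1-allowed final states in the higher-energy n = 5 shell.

E1 requires Δl = ±1, so l_f ∈ {-1, 1}; with 0 ≤ l_f ≤ n_f−1 = 4, the allowed l_f values are {1}.
For l_f = 1: m_f ∈ {m_i−1, m_i, m_i+1} ∩ [−1, 1] = {-1, 0, 1} → 3 states.
Total: 3.

3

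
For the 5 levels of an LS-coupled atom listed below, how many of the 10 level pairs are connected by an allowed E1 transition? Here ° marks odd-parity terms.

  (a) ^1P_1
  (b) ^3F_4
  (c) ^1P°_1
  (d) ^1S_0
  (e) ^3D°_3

(a)–(b): forbidden (parity, ΔS, ΔL, ΔJ).
(a)–(c): allowed.
(a)–(d): forbidden (parity).
(a)–(e): forbidden (ΔS, ΔJ).
(b)–(c): forbidden (ΔS, ΔL, ΔJ).
(b)–(d): forbidden (parity, ΔS, ΔL, ΔJ).
(b)–(e): allowed.
(c)–(d): allowed.
(c)–(e): forbidden (parity, ΔS, ΔJ).
(d)–(e): forbidden (ΔS, ΔL, ΔJ).
Allowed pairs: 3 of 10.

3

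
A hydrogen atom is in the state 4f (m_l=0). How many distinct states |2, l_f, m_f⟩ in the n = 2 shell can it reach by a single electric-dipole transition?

E1 requires l_f ∈ {2, 4}, but neither lies in [0, 1], so no final state is reachable.
Total: 0.

0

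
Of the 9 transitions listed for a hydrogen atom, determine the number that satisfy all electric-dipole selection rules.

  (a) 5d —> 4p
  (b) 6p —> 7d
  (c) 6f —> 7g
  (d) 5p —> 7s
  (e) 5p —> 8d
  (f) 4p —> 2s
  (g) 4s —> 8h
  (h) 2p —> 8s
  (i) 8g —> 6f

(a) allowed
(b) allowed
(c) allowed
(d) allowed
(e) allowed
(f) allowed
(g) forbidden — Δl = +5 (E1 requires Δl = ±1)
(h) allowed
(i) allowed
Total allowed: 8 of 9.

8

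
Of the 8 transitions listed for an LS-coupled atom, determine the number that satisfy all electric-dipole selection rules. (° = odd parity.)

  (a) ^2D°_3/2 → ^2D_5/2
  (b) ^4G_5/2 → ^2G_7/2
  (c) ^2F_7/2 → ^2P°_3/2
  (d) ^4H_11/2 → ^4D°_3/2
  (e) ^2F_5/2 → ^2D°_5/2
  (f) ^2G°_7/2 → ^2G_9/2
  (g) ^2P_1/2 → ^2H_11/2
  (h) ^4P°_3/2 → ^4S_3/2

(a) allowed
(b) forbidden (parity, ΔS fail)
(c) forbidden (ΔL, ΔJ fail)
(d) forbidden (ΔL, ΔJ fail)
(e) allowed
(f) allowed
(g) forbidden (parity, ΔL, ΔJ fail)
(h) allowed
Total allowed: 4 of 8.

4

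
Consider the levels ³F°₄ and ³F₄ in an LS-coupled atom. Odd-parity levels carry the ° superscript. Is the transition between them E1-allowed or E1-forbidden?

Reading off the term symbols: S 1→1, L 3→3, J 4→4, parity odd→even.
Parity must change: odd → even — passes.
ΔS = 0: S: 1 → 1 — passes.
ΔL = 0, ±1 (not L=0↔0): L: 3 → 3, ΔL = +0 — passes.
ΔJ = 0, ±1 (not J=0↔0): J: 4 → 4, ΔJ = +0 — passes.
All four E1 rules are satisfied.

allowed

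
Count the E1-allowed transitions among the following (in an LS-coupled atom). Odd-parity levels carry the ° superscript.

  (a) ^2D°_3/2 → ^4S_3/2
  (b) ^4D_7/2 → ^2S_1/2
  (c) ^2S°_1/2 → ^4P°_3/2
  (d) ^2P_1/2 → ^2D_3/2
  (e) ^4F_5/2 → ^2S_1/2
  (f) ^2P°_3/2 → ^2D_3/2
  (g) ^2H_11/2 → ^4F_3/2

1

(a) forbidden (ΔS, ΔL fail)
(b) forbidden (parity, ΔS, ΔL, ΔJ fail)
(c) forbidden (parity, ΔS fail)
(d) forbidden (parity fails)
(e) forbidden (parity, ΔS, ΔL, ΔJ fail)
(f) allowed
(g) forbidden (parity, ΔS, ΔL, ΔJ fail)
Total allowed: 1 of 7.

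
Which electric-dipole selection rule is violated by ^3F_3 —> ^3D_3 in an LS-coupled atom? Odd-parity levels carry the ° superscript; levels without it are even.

parity

Reading off the term symbols: S 1→1, L 3→2, J 3→3, parity even→even.
Parity must change: even → even — violated.
ΔS = 0: S: 1 → 1 — satisfied.
ΔL = 0, ±1 (not L=0↔0): L: 3 → 2, ΔL = -1 — satisfied.
ΔJ = 0, ±1 (not J=0↔0): J: 3 → 3, ΔJ = +0 — satisfied.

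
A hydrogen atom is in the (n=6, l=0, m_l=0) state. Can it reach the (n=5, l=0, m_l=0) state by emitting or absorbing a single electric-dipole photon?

l: 0 → 0 (Δl = +0). Δl = ±1 fails.
m_l: 0 → 0 (Δm_l = +0). |Δm_l| ≤ 1 ok.
The transition is electric-dipole forbidden.

forbidden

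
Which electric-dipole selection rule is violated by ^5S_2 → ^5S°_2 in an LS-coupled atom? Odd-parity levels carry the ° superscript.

the L=0 ↔ L=0 exclusion

Parity must change: even → odd — satisfied.
ΔS = 0: S: 2 → 2 — satisfied.
ΔL = 0, ±1 (not L=0↔0): L: 0 → 0, ΔL = +0 — violated.
ΔJ = 0, ±1 (not J=0↔0): J: 2 → 2, ΔJ = +0 — satisfied.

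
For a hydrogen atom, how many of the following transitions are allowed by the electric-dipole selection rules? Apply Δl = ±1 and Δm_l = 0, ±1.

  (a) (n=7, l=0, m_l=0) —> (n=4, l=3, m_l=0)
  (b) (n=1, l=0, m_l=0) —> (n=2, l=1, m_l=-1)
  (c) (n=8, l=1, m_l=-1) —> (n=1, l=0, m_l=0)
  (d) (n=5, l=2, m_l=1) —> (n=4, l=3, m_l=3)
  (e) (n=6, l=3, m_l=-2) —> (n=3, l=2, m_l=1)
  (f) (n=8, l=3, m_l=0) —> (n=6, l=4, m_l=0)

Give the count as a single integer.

3

(a) forbidden — Δl = +3 (E1 requires Δl = ±1)
(b) allowed
(c) allowed
(d) forbidden — Δm_l = +2 (E1 requires Δm_l = 0, ±1)
(e) forbidden — Δm_l = +3 (E1 requires Δm_l = 0, ±1)
(f) allowed
Total allowed: 3 of 6.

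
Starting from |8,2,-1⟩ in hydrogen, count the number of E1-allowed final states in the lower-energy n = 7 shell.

5

E1 requires Δl = ±1, so l_f ∈ {1, 3}; with 0 ≤ l_f ≤ n_f−1 = 6, the allowed l_f values are {1, 3}.
For l_f = 1: m_f ∈ {m_i−1, m_i, m_i+1} ∩ [−1, 1] = {-1, 0} → 2 states.
For l_f = 3: m_f ∈ {m_i−1, m_i, m_i+1} ∩ [−3, 3] = {-2, -1, 0} → 3 states.
Total: 5.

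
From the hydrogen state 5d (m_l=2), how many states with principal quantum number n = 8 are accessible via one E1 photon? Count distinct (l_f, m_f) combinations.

E1 requires Δl = ±1, so l_f ∈ {1, 3}; with 0 ≤ l_f ≤ n_f−1 = 7, the allowed l_f values are {1, 3}.
For l_f = 1: m_f ∈ {m_i−1, m_i, m_i+1} ∩ [−1, 1] = {1} → 1 state.
For l_f = 3: m_f ∈ {m_i−1, m_i, m_i+1} ∩ [−3, 3] = {1, 2, 3} → 3 states.
Total: 4.

4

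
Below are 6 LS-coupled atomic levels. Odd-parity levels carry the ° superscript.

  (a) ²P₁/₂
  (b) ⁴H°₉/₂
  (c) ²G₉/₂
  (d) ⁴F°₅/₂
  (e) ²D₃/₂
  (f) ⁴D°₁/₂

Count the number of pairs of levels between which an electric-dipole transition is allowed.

0

(a)–(b): forbidden (ΔS, ΔL, ΔJ).
(a)–(c): forbidden (parity, ΔL, ΔJ).
(a)–(d): forbidden (ΔS, ΔL, ΔJ).
(a)–(e): forbidden (parity).
(a)–(f): forbidden (ΔS).
(b)–(c): forbidden (ΔS).
(b)–(d): forbidden (parity, ΔL, ΔJ).
(b)–(e): forbidden (ΔS, ΔL, ΔJ).
(b)–(f): forbidden (parity, ΔL, ΔJ).
(c)–(d): forbidden (ΔS, ΔJ).
(c)–(e): forbidden (parity, ΔL, ΔJ).
(c)–(f): forbidden (ΔS, ΔL, ΔJ).
(d)–(e): forbidden (ΔS).
(d)–(f): forbidden (parity, ΔJ).
(e)–(f): forbidden (ΔS).
Allowed pairs: 0 of 15.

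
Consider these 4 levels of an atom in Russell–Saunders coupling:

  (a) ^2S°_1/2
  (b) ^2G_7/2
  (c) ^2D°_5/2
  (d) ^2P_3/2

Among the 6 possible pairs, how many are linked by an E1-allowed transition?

2

(a)–(b): forbidden (ΔL, ΔJ).
(a)–(c): forbidden (parity, ΔL, ΔJ).
(a)–(d): allowed.
(b)–(c): forbidden (ΔL).
(b)–(d): forbidden (parity, ΔL, ΔJ).
(c)–(d): allowed.
Allowed pairs: 2 of 6.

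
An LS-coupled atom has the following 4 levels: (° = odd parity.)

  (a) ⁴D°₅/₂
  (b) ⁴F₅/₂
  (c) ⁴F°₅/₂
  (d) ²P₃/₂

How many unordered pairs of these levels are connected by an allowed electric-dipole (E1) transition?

2

(a)–(b): allowed.
(a)–(c): forbidden (parity).
(a)–(d): forbidden (ΔS).
(b)–(c): allowed.
(b)–(d): forbidden (parity, ΔS, ΔL).
(c)–(d): forbidden (ΔS, ΔL).
Allowed pairs: 2 of 6.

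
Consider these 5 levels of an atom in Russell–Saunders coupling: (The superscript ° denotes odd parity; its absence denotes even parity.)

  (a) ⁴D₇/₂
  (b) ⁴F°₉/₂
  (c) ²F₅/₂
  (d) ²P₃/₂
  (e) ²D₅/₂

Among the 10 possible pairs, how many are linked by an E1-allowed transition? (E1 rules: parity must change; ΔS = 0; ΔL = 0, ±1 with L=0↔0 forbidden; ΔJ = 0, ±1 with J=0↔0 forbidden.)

1

(a)–(b): allowed.
(a)–(c): forbidden (parity, ΔS).
(a)–(d): forbidden (parity, ΔS, ΔJ).
(a)–(e): forbidden (parity, ΔS).
(b)–(c): forbidden (ΔS, ΔJ).
(b)–(d): forbidden (ΔS, ΔL, ΔJ).
(b)–(e): forbidden (ΔS, ΔJ).
(c)–(d): forbidden (parity, ΔL).
(c)–(e): forbidden (parity).
(d)–(e): forbidden (parity).
Allowed pairs: 1 of 10.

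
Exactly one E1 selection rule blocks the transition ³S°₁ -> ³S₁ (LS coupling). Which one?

Parity must change: odd → even — ✓.
ΔS = 0: S: 1 → 1 — ✓.
ΔL = 0, ±1 (not L=0↔0): L: 0 → 0, ΔL = +0 — ✗.
ΔJ = 0, ±1 (not J=0↔0): J: 1 → 1, ΔJ = +0 — ✓.

the L=0 ↔ L=0 exclusion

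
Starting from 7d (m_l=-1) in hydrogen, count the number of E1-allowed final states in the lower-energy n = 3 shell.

2

E1 requires Δl = ±1, so l_f ∈ {1, 3}; with 0 ≤ l_f ≤ n_f−1 = 2, the allowed l_f values are {1}.
For l_f = 1: m_f ∈ {m_i−1, m_i, m_i+1} ∩ [−1, 1] = {-1, 0} → 2 states.
Total: 2.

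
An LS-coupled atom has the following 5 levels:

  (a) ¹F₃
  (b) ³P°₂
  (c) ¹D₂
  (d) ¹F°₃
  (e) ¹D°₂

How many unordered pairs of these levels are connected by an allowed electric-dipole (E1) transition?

4

(a)–(b): forbidden (ΔS, ΔL).
(a)–(c): forbidden (parity).
(a)–(d): allowed.
(a)–(e): allowed.
(b)–(c): forbidden (ΔS).
(b)–(d): forbidden (parity, ΔS, ΔL).
(b)–(e): forbidden (parity, ΔS).
(c)–(d): allowed.
(c)–(e): allowed.
(d)–(e): forbidden (parity).
Allowed pairs: 4 of 10.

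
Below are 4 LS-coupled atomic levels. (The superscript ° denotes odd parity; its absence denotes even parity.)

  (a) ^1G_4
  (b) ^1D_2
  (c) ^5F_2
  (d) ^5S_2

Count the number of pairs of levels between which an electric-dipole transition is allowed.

0

(a)–(b): forbidden (parity, ΔL, ΔJ).
(a)–(c): forbidden (parity, ΔS, ΔJ).
(a)–(d): forbidden (parity, ΔS, ΔL, ΔJ).
(b)–(c): forbidden (parity, ΔS).
(b)–(d): forbidden (parity, ΔS, ΔL).
(c)–(d): forbidden (parity, ΔL).
Allowed pairs: 0 of 6.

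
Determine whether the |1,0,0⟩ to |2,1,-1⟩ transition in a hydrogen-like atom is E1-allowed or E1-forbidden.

allowed

l: 0 → 1 (Δl = +1). Δl = ±1 satisfied.
Δm_l = -1 − (0) = -1. E1 requires Δm_l = 0, ±1: satisfied.
All E1 selection rules are satisfied.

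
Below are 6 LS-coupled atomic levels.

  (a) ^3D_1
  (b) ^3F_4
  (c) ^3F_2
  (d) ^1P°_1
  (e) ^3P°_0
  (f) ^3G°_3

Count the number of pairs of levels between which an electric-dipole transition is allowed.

(a)–(b): forbidden (parity, ΔJ).
(a)–(c): forbidden (parity).
(a)–(d): forbidden (ΔS).
(a)–(e): allowed.
(a)–(f): forbidden (ΔL, ΔJ).
(b)–(c): forbidden (parity, ΔJ).
(b)–(d): forbidden (ΔS, ΔL, ΔJ).
(b)–(e): forbidden (ΔL, ΔJ).
(b)–(f): allowed.
(c)–(d): forbidden (ΔS, ΔL).
(c)–(e): forbidden (ΔL, ΔJ).
(c)–(f): allowed.
(d)–(e): forbidden (parity, ΔS).
(d)–(f): forbidden (parity, ΔS, ΔL, ΔJ).
(e)–(f): forbidden (parity, ΔL, ΔJ).
Allowed pairs: 3 of 15.

3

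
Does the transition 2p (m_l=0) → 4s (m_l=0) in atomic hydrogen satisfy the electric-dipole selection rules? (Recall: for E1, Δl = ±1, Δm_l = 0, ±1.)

Δl = 0 − 1 = -1; the E1 rule Δl = ±1 is passes.
Δm_l = 0 − (0) = +0. E1 requires Δm_l = 0, ±1: passes.
All E1 selection rules are satisfied.

allowed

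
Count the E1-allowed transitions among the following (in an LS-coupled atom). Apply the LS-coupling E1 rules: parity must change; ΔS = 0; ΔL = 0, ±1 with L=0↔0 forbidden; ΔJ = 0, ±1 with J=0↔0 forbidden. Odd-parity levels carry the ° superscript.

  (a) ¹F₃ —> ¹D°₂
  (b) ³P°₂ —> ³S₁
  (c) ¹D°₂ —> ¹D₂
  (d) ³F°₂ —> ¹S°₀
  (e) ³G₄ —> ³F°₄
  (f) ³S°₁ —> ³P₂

(a) allowed
(b) allowed
(c) allowed
(d) forbidden (parity, ΔS, ΔL, ΔJ fail)
(e) allowed
(f) allowed
Total allowed: 5 of 6.

5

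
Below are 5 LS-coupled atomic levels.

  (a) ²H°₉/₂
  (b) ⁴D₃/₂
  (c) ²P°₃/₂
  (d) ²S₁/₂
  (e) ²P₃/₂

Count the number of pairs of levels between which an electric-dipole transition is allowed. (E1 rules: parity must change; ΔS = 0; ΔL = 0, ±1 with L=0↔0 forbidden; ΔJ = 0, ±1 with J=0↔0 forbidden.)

(a)–(b): forbidden (ΔS, ΔL, ΔJ).
(a)–(c): forbidden (parity, ΔL, ΔJ).
(a)–(d): forbidden (ΔL, ΔJ).
(a)–(e): forbidden (ΔL, ΔJ).
(b)–(c): forbidden (ΔS).
(b)–(d): forbidden (parity, ΔS, ΔL).
(b)–(e): forbidden (parity, ΔS).
(c)–(d): allowed.
(c)–(e): allowed.
(d)–(e): forbidden (parity).
Allowed pairs: 2 of 10.

2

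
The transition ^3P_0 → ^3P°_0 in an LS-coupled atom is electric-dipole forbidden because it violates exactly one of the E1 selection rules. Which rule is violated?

Reading off the term symbols: S 1→1, L 1→1, J 0→0, parity even→odd.
Parity must change: even → odd — ok.
ΔS = 0: S: 1 → 1 — ok.
ΔJ = 0, ±1 (not J=0↔0): J: 0 → 0, ΔJ = +0 — fails.
ΔL = 0, ±1 (not L=0↔0): L: 1 → 1, ΔL = +0 — ok.

the J=0 ↔ J=0 exclusion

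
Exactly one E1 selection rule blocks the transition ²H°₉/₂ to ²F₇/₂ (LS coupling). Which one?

Reading off the term symbols: S 1/2→1/2, L 5→3, J 9/2→7/2, parity odd→even.
Parity must change: odd → even — satisfied.
ΔS = 0: S: 1/2 → 1/2 — satisfied.
ΔL = 0, ±1 (not L=0↔0): L: 5 → 3, ΔL = -2 — violated.
ΔJ = 0, ±1 (not J=0↔0): J: 9/2 → 7/2, ΔJ = -1 — satisfied.

the ΔL = 0, ±1 rule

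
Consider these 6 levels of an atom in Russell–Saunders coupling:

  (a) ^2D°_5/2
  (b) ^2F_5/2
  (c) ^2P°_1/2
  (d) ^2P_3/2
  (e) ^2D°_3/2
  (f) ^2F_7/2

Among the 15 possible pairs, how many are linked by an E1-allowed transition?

6

(a)–(b): allowed.
(a)–(c): forbidden (parity, ΔJ).
(a)–(d): allowed.
(a)–(e): forbidden (parity).
(a)–(f): allowed.
(b)–(c): forbidden (ΔL, ΔJ).
(b)–(d): forbidden (parity, ΔL).
(b)–(e): allowed.
(b)–(f): forbidden (parity).
(c)–(d): allowed.
(c)–(e): forbidden (parity).
(c)–(f): forbidden (ΔL, ΔJ).
(d)–(e): allowed.
(d)–(f): forbidden (parity, ΔL, ΔJ).
(e)–(f): forbidden (ΔJ).
Allowed pairs: 6 of 15.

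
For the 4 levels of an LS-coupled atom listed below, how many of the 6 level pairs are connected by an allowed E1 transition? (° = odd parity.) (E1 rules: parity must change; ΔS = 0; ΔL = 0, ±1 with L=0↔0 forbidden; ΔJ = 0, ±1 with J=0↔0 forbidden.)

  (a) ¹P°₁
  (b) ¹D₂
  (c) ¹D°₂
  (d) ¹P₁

4

(a)–(b): allowed.
(a)–(c): forbidden (parity).
(a)–(d): allowed.
(b)–(c): allowed.
(b)–(d): forbidden (parity).
(c)–(d): allowed.
Allowed pairs: 4 of 6.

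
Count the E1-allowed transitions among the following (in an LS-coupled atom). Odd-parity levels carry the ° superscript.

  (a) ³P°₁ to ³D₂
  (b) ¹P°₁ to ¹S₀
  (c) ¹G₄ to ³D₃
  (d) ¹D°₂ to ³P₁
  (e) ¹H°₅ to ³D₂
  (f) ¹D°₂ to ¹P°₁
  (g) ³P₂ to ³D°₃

(a) allowed
(b) allowed
(c) forbidden (parity, ΔS, ΔL fail)
(d) forbidden (ΔS fails)
(e) forbidden (ΔS, ΔL, ΔJ fail)
(f) forbidden (parity fails)
(g) allowed
Total allowed: 3 of 7.

3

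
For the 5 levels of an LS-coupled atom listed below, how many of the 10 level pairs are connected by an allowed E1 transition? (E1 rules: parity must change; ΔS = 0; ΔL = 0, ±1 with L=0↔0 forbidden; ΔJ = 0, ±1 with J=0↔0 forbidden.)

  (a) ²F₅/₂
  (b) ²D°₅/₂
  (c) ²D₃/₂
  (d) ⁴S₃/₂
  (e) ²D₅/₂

(a)–(b): allowed.
(a)–(c): forbidden (parity).
(a)–(d): forbidden (parity, ΔS, ΔL).
(a)–(e): forbidden (parity).
(b)–(c): allowed.
(b)–(d): forbidden (ΔS, ΔL).
(b)–(e): allowed.
(c)–(d): forbidden (parity, ΔS, ΔL).
(c)–(e): forbidden (parity).
(d)–(e): forbidden (parity, ΔS, ΔL).
Allowed pairs: 3 of 10.

3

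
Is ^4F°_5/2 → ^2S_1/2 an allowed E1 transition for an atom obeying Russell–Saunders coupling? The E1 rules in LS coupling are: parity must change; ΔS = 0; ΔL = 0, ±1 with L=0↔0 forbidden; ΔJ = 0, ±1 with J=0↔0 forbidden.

forbidden

Parity must change: odd → even — passes.
ΔJ = 0, ±1 (not J=0↔0): J: 5/2 → 1/2, ΔJ = -2 — fails.
ΔL = 0, ±1 (not L=0↔0): L: 3 → 0, ΔL = -3 — fails.
ΔS = 0: S: 3/2 → 1/2 — fails.
Rule(s) violated: ΔS, ΔL, ΔJ.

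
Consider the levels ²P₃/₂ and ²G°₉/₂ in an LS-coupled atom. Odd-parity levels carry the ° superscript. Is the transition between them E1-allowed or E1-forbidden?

Parity must change: even → odd — satisfied.
ΔS = 0: S: 1/2 → 1/2 — satisfied.
ΔL = 0, ±1 (not L=0↔0): L: 1 → 4, ΔL = +3 — violated.
ΔJ = 0, ±1 (not J=0↔0): J: 3/2 → 9/2, ΔJ = +3 — violated.
Rule(s) violated: ΔL, ΔJ.

forbidden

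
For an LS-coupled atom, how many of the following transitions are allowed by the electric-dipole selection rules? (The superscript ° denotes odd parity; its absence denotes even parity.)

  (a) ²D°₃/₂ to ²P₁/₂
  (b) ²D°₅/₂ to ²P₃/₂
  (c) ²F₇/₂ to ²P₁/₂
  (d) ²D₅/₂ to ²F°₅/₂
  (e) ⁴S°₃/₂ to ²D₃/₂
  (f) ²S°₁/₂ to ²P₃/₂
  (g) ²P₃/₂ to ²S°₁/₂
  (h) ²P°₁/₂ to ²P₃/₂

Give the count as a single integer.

(a) allowed
(b) allowed
(c) forbidden (parity, ΔL, ΔJ fail)
(d) allowed
(e) forbidden (ΔS, ΔL fail)
(f) allowed
(g) allowed
(h) allowed
Total allowed: 6 of 8.

6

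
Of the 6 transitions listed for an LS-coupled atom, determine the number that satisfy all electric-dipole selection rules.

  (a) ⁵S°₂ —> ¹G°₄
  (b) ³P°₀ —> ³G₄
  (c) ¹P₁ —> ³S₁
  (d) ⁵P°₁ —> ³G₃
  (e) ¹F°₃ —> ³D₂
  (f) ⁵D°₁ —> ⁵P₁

1

(a) forbidden (parity, ΔS, ΔL, ΔJ fail)
(b) forbidden (ΔL, ΔJ fail)
(c) forbidden (parity, ΔS fail)
(d) forbidden (ΔS, ΔL, ΔJ fail)
(e) forbidden (ΔS fails)
(f) allowed
Total allowed: 1 of 6.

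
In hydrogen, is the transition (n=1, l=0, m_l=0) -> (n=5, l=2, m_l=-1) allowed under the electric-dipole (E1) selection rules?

forbidden

l: 0 → 2 (Δl = +2). Δl = ±1 fails.
Δm_l = -1 − (0) = -1. E1 requires Δm_l = 0, ±1: passes.
The transition is electric-dipole forbidden.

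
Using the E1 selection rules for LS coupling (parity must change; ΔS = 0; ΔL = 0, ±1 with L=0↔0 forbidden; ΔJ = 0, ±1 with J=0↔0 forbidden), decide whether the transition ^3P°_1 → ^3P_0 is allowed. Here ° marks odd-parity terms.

Initial level: S=1, L=1, J=1, parity odd. Final level: S=1, L=1, J=0, parity even.
ΔS = 0: S: 1 → 1 — passes.
Parity must change: odd → even — passes.
ΔJ = 0, ±1 (not J=0↔0): J: 1 → 0, ΔJ = -1 — passes.
ΔL = 0, ±1 (not L=0↔0): L: 1 → 1, ΔL = +0 — passes.
All four E1 rules are satisfied.

allowed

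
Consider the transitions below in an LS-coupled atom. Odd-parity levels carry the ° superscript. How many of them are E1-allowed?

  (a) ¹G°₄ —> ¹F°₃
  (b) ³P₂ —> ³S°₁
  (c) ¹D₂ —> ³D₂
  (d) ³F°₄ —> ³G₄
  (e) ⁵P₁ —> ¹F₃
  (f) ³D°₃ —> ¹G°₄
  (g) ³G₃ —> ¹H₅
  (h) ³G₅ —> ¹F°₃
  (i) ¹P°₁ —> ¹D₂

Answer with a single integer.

3

(a) forbidden (parity fails)
(b) allowed
(c) forbidden (parity, ΔS fail)
(d) allowed
(e) forbidden (parity, ΔS, ΔL, ΔJ fail)
(f) forbidden (parity, ΔS, ΔL fail)
(g) forbidden (parity, ΔS, ΔJ fail)
(h) forbidden (ΔS, ΔJ fail)
(i) allowed
Total allowed: 3 of 9.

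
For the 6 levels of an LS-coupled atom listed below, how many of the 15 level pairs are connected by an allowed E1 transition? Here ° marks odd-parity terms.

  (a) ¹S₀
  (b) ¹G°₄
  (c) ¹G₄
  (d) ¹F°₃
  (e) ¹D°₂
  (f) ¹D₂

4

(a)–(b): forbidden (ΔL, ΔJ).
(a)–(c): forbidden (parity, ΔL, ΔJ).
(a)–(d): forbidden (ΔL, ΔJ).
(a)–(e): forbidden (ΔL, ΔJ).
(a)–(f): forbidden (parity, ΔL, ΔJ).
(b)–(c): allowed.
(b)–(d): forbidden (parity).
(b)–(e): forbidden (parity, ΔL, ΔJ).
(b)–(f): forbidden (ΔL, ΔJ).
(c)–(d): allowed.
(c)–(e): forbidden (ΔL, ΔJ).
(c)–(f): forbidden (parity, ΔL, ΔJ).
(d)–(e): forbidden (parity).
(d)–(f): allowed.
(e)–(f): allowed.
Allowed pairs: 4 of 15.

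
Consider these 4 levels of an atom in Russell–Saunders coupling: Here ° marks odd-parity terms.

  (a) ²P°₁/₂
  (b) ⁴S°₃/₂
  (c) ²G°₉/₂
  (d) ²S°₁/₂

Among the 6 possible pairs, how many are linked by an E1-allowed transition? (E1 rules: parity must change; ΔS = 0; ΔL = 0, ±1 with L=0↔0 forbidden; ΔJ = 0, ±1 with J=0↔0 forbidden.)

(a)–(b): forbidden (parity, ΔS).
(a)–(c): forbidden (parity, ΔL, ΔJ).
(a)–(d): forbidden (parity).
(b)–(c): forbidden (parity, ΔS, ΔL, ΔJ).
(b)–(d): forbidden (parity, ΔS, ΔL).
(c)–(d): forbidden (parity, ΔL, ΔJ).
Allowed pairs: 0 of 6.

0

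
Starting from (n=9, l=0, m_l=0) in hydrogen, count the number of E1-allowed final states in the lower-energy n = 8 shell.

E1 requires Δl = ±1, so l_f ∈ {-1, 1}; with 0 ≤ l_f ≤ n_f−1 = 7, the allowed l_f values are {1}.
For l_f = 1: m_f ∈ {m_i−1, m_i, m_i+1} ∩ [−1, 1] = {-1, 0, 1} → 3 states.
Total: 3.

3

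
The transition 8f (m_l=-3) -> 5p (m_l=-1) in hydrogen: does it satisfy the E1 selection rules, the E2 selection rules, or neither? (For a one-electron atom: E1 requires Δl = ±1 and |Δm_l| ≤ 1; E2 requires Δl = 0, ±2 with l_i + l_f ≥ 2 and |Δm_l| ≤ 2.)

Δl = 1 − 3 = -2; l_i + l_f = 4.
Δm_l = +2.
E1 (Δl = ±1, |Δm_l| ≤ 1): not satisfied.
E2 (Δl = 0,±2, l_i+l_f ≥ 2, |Δm_l| ≤ 2): satisfied.

E2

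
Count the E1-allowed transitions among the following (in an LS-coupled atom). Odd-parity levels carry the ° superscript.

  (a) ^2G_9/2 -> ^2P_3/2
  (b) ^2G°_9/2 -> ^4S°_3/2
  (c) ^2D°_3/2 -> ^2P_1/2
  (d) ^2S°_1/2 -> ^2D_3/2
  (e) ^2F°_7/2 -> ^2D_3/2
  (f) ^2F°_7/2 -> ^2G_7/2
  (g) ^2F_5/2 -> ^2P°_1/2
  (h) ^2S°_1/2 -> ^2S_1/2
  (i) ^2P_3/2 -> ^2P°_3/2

(a) forbidden (parity, ΔL, ΔJ fail)
(b) forbidden (parity, ΔS, ΔL, ΔJ fail)
(c) allowed
(d) forbidden (ΔL fails)
(e) forbidden (ΔJ fails)
(f) allowed
(g) forbidden (ΔL, ΔJ fail)
(h) forbidden (ΔL fails)
(i) allowed
Total allowed: 3 of 9.

3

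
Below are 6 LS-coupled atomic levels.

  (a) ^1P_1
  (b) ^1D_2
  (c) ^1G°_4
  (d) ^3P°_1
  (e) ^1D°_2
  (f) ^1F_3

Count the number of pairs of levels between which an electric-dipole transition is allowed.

(a)–(b): forbidden (parity).
(a)–(c): forbidden (ΔL, ΔJ).
(a)–(d): forbidden (ΔS).
(a)–(e): allowed.
(a)–(f): forbidden (parity, ΔL, ΔJ).
(b)–(c): forbidden (ΔL, ΔJ).
(b)–(d): forbidden (ΔS).
(b)–(e): allowed.
(b)–(f): forbidden (parity).
(c)–(d): forbidden (parity, ΔS, ΔL, ΔJ).
(c)–(e): forbidden (parity, ΔL, ΔJ).
(c)–(f): allowed.
(d)–(e): forbidden (parity, ΔS).
(d)–(f): forbidden (ΔS, ΔL, ΔJ).
(e)–(f): allowed.
Allowed pairs: 4 of 15.

4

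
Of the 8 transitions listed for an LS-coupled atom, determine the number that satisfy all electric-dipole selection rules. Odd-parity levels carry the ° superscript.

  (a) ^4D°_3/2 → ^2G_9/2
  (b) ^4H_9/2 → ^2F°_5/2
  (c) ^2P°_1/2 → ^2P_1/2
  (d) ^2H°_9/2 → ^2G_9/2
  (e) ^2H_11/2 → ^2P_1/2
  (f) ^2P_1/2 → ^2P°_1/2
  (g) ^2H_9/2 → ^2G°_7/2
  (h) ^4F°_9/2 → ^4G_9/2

(a) forbidden (ΔS, ΔL, ΔJ fail)
(b) forbidden (ΔS, ΔL, ΔJ fail)
(c) allowed
(d) allowed
(e) forbidden (parity, ΔL, ΔJ fail)
(f) allowed
(g) allowed
(h) allowed
Total allowed: 5 of 8.

5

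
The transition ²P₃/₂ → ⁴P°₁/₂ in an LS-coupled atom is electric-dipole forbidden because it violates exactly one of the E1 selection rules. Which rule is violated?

the ΔS = 0 rule

Parity must change: even → odd — ok.
ΔS = 0: S: 1/2 → 3/2 — fails.
ΔL = 0, ±1 (not L=0↔0): L: 1 → 1, ΔL = +0 — ok.
ΔJ = 0, ±1 (not J=0↔0): J: 3/2 → 1/2, ΔJ = -1 — ok.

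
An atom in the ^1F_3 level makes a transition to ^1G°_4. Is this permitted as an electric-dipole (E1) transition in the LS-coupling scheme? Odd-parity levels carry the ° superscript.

allowed

Initial level: S=0, L=3, J=3, parity even. Final level: S=0, L=4, J=4, parity odd.
Parity must change: even → odd — ok.
ΔJ = 0, ±1 (not J=0↔0): J: 3 → 4, ΔJ = +1 — ok.
ΔL = 0, ±1 (not L=0↔0): L: 3 → 4, ΔL = +1 — ok.
ΔS = 0: S: 0 → 0 — ok.
All four E1 rules are satisfied.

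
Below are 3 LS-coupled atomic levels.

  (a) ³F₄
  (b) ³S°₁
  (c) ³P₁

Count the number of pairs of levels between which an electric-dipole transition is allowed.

(a)–(b): forbidden (ΔL, ΔJ).
(a)–(c): forbidden (parity, ΔL, ΔJ).
(b)–(c): allowed.
Allowed pairs: 1 of 3.

1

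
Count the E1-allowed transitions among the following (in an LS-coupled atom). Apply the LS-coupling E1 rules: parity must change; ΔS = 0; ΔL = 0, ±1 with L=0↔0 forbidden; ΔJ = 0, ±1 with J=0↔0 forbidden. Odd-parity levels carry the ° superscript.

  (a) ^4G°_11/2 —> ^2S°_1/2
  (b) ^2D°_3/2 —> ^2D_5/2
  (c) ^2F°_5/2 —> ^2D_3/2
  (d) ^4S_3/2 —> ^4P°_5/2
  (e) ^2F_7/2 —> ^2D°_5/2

4

(a) forbidden (parity, ΔS, ΔL, ΔJ fail)
(b) allowed
(c) allowed
(d) allowed
(e) allowed
Total allowed: 4 of 5.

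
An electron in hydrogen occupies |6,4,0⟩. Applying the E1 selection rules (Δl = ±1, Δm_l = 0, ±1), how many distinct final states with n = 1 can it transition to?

0

E1 requires l_f ∈ {3, 5}, but neither lies in [0, 0], so no final state is reachable.
Total: 0.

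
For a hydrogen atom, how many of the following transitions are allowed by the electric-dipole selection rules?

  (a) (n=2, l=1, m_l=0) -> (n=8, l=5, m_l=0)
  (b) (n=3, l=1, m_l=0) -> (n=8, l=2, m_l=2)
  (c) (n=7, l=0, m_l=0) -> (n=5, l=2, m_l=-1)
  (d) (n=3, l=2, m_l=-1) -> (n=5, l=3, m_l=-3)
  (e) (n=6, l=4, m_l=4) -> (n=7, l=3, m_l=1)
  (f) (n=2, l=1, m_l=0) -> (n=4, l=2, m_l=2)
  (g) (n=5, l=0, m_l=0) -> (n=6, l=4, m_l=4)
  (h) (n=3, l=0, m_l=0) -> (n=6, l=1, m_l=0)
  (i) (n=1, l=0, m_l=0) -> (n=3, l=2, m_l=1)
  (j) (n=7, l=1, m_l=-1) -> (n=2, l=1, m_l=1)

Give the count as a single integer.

1

(a) forbidden — Δl = +4 (E1 requires Δl = ±1)
(b) forbidden — Δm_l = +2 (E1 requires Δm_l = 0, ±1)
(c) forbidden — Δl = +2 (E1 requires Δl = ±1)
(d) forbidden — Δm_l = -2 (E1 requires Δm_l = 0, ±1)
(e) forbidden — Δm_l = -3 (E1 requires Δm_l = 0, ±1)
(f) forbidden — Δm_l = +2 (E1 requires Δm_l = 0, ±1)
(g) forbidden — Δl = +4 (E1 requires Δl = ±1); Δm_l = +4 (E1 requires Δm_l = 0, ±1)
(h) allowed
(i) forbidden — Δl = +2 (E1 requires Δl = ±1)
(j) forbidden — Δl = +0 (E1 requires Δl = ±1); Δm_l = +2 (E1 requires Δm_l = 0, ±1)
Total allowed: 1 of 10.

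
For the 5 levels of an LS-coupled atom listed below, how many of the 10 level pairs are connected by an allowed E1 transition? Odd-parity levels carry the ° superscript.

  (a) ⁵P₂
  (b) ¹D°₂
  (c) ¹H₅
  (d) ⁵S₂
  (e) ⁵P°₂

2

(a)–(b): forbidden (ΔS).
(a)–(c): forbidden (parity, ΔS, ΔL, ΔJ).
(a)–(d): forbidden (parity).
(a)–(e): allowed.
(b)–(c): forbidden (ΔL, ΔJ).
(b)–(d): forbidden (ΔS, ΔL).
(b)–(e): forbidden (parity, ΔS).
(c)–(d): forbidden (parity, ΔS, ΔL, ΔJ).
(c)–(e): forbidden (ΔS, ΔL, ΔJ).
(d)–(e): allowed.
Allowed pairs: 2 of 10.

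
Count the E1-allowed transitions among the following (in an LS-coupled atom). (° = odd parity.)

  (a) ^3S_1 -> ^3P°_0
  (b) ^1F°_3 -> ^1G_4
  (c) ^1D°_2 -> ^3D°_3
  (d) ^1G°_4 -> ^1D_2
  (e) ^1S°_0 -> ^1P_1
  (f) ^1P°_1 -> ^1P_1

4

(a) allowed
(b) allowed
(c) forbidden (parity, ΔS fail)
(d) forbidden (ΔL, ΔJ fail)
(e) allowed
(f) allowed
Total allowed: 4 of 6.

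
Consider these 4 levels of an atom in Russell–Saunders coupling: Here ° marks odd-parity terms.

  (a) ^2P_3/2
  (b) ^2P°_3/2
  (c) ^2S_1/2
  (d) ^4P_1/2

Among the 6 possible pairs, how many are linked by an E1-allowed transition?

(a)–(b): allowed.
(a)–(c): forbidden (parity).
(a)–(d): forbidden (parity, ΔS).
(b)–(c): allowed.
(b)–(d): forbidden (ΔS).
(c)–(d): forbidden (parity, ΔS).
Allowed pairs: 2 of 6.

2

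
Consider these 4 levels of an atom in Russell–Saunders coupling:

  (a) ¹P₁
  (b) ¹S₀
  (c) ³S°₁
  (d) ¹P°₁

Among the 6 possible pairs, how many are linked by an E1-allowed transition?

(a)–(b): forbidden (parity).
(a)–(c): forbidden (ΔS).
(a)–(d): allowed.
(b)–(c): forbidden (ΔS, ΔL).
(b)–(d): allowed.
(c)–(d): forbidden (parity, ΔS).
Allowed pairs: 2 of 6.

2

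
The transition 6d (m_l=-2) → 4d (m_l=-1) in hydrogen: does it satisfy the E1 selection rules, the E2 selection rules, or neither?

E2

Δl = 2 − 2 = +0; l_i + l_f = 4.
Δm_l = +1.
E1 (Δl = ±1, |Δm_l| ≤ 1): not satisfied.
E2 (Δl = 0,±2, l_i+l_f ≥ 2, |Δm_l| ≤ 2): satisfied.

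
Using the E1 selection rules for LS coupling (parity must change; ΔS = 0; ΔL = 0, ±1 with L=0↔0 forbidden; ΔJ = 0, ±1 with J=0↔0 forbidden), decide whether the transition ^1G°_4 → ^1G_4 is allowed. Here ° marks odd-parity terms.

allowed

Parity must change: odd → even — ok.
ΔS = 0: S: 0 → 0 — ok.
ΔL = 0, ±1 (not L=0↔0): L: 4 → 4, ΔL = +0 — ok.
ΔJ = 0, ±1 (not J=0↔0): J: 4 → 4, ΔJ = +0 — ok.
All four E1 rules are satisfied.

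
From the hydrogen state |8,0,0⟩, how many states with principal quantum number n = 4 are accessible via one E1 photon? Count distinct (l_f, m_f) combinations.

E1 requires Δl = ±1, so l_f ∈ {-1, 1}; with 0 ≤ l_f ≤ n_f−1 = 3, the allowed l_f values are {1}.
For l_f = 1: m_f ∈ {m_i−1, m_i, m_i+1} ∩ [−1, 1] = {-1, 0, 1} → 3 states.
Total: 3.

3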